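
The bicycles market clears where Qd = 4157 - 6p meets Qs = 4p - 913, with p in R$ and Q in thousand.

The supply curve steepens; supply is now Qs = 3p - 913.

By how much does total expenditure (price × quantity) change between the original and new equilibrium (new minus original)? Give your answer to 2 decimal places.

Before the shock: 4157 - 6p = 4p - 913 ⇒ 5070 = 10p ⇒ p = 507, Q = 1115.
With the change applied: demand Qd = 4157 - 6p, supply Qs = 3p - 913.
Equate the new curves: 4157 - 6p = 3p - 913, giving 5070 = 9p, p = 1690/3 ≈ 563.3333, Q = 777.
Expenditure moves from 507×1115 = 565305 to 563.3333×777 = 437710; change = -127595.00.

-127595.00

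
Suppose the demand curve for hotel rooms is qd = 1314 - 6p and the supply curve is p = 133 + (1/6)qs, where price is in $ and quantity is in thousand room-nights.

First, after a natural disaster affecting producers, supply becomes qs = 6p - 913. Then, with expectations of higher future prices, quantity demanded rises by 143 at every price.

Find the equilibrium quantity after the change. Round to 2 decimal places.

Original equilibrium: 1314 - 6p = 6p - 798 gives 2112 = 12p, so p = 176 and q = 258.
After the shift, demand is qd = 1457 - 6p and supply is qs = 6p - 913.
New equilibrium: 1457 - 6p = 6p - 913 ⇒ 2370 = 12p ⇒ p = 197.5, q = 272.

272.00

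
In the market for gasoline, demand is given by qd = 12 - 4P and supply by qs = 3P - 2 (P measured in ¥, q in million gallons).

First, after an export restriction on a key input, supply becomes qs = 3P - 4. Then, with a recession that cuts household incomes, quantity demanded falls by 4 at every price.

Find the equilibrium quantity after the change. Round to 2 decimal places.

1.14

Before the shock: 12 - 4P = 3P - 2 ⇒ 14 = 7P ⇒ P = 2, q = 4.
The new curves are qd = 8 - 4P (demand) and qs = 3P - 4 (supply).
Equate the new curves: 8 - 4P = 3P - 4, giving 12 = 7P, P = 12/7 ≈ 1.7143, q = 8/7 ≈ 1.1429.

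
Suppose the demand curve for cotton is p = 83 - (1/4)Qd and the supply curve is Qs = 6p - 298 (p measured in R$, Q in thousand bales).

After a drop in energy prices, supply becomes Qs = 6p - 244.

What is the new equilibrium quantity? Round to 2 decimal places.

101.60

Initially, 332 - 4p = 6p - 298, so 630 = 10p and p = 63, Q = 80.
The new curves are Qd = 332 - 4p (demand) and Qs = 6p - 244 (supply).
Clearing the new market: 332 - 4p = 6p - 244, so p = 57.6 and Q = 101.6.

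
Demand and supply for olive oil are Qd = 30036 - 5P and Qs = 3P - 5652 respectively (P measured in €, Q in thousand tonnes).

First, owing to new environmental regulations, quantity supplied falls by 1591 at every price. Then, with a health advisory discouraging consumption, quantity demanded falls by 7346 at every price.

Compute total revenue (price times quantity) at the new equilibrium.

Before the shock: 30036 - 5P = 3P - 5652 ⇒ 35688 = 8P ⇒ P = 4461, Q = 7731.
The new curves are Qd = 22690 - 5P (demand) and Qs = 3P - 7243 (supply).
New equilibrium: 22690 - 5P = 3P - 7243 ⇒ 29933 = 8P ⇒ P = 3741.625, Q = 3981.875.
New expenditure = 3741.625 × 3981.875 = 14898683.046875.

14898683.046875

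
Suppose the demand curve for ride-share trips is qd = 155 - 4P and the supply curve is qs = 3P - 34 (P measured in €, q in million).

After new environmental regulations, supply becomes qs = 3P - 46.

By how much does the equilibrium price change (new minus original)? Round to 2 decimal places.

+1.71

Initially, 155 - 4P = 3P - 34, so 189 = 7P and P = 27, q = 47.
The shock moves the curves to qd = 155 - 4P and qs = 3P - 46.
Setting them equal: 155 - 4P = 3P - 46 → 201 = 7P, so P = 201/7 ≈ 28.7143 and q = 281/7 ≈ 40.1429.
ΔP = 28.7143 − 27 = +1.71.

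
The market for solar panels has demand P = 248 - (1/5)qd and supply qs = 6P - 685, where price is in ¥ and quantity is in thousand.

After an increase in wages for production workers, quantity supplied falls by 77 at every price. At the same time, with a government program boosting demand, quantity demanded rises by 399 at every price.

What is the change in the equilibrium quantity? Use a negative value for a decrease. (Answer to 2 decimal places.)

Before the shock: 1240 - 5P = 6P - 685 ⇒ 1925 = 11P ⇒ P = 175, q = 365.
After the shift, demand is qd = 1639 - 5P and supply is qs = 6P - 762.
Equate the new curves: 1639 - 5P = 6P - 762, giving 2401 = 11P, P = 2401/11 ≈ 218.2727, q = 6024/11 ≈ 547.6364.
Δq = 547.6364 − 365 = +182.64.

+182.64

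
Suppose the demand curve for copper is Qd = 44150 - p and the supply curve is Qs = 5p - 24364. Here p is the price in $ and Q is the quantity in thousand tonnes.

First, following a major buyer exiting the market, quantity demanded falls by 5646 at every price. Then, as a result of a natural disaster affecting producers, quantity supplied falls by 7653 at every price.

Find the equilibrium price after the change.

11753.5

Initially, 44150 - p = 5p - 24364, so 68514 = 6p and p = 11419, Q = 32731.
The new curves are Qd = 38504 - p (demand) and Qs = 5p - 32017 (supply).
Setting them equal: 38504 - p = 5p - 32017 → 70521 = 6p, so p = 11753.5 and Q = 26750.5.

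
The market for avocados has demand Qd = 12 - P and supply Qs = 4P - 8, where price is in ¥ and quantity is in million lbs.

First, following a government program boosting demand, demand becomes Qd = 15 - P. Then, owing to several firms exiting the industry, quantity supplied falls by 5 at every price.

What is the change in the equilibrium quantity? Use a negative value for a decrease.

+1.4

Initially, 12 - P = 4P - 8, so 20 = 5P and P = 4, Q = 8.
After the shift, demand is Qd = 15 - P and supply is Qs = 4P - 13.
Clearing the new market: 15 - P = 4P - 13, so P = 5.6 and Q = 9.4.
ΔQ = 9.4 − 8 = +1.4.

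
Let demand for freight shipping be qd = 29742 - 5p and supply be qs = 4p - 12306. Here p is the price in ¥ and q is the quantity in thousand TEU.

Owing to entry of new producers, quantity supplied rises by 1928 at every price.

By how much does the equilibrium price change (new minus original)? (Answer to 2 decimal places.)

-214.22

Solve the original market: 29742 - 5p = 4p - 12306, hence p = 4672 and q = 6382.
The new curves are qd = 29742 - 5p (demand) and qs = 4p - 10378 (supply).
Clearing the new market: 29742 - 5p = 4p - 10378, so p = 40120/9 ≈ 4457.7778 and q = 67078/9 ≈ 7453.1111.
Δp = 4457.7778 − 4672 = -214.22.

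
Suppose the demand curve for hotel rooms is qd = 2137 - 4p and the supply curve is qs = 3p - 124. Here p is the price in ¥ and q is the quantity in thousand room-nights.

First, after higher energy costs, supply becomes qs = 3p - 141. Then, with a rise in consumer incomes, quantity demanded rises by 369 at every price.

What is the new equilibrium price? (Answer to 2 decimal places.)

378.14

Before the shock: 2137 - 4p = 3p - 124 ⇒ 2261 = 7p ⇒ p = 323, q = 845.
With the change applied: demand qd = 2506 - 4p, supply qs = 3p - 141.
Equate the new curves: 2506 - 4p = 3p - 141, giving 2647 = 7p, p = 2647/7 ≈ 378.1429, q = 6954/7 ≈ 993.4286.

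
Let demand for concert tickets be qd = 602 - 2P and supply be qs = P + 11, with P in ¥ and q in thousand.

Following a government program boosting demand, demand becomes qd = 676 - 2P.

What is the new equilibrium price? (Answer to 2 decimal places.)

Before the shock: 602 - 2P = P + 11 ⇒ 591 = 3P ⇒ P = 197, q = 208.
The shock moves the curves to qd = 676 - 2P and qs = P + 11.
Clearing the new market: 676 - 2P = P + 11, so P = 665/3 ≈ 221.6667 and q = 698/3 ≈ 232.6667.

221.67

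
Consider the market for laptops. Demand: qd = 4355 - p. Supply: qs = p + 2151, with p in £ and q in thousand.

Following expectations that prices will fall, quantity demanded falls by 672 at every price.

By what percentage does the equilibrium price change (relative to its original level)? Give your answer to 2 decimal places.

-30.49

Solve the original market: 4355 - p = p + 2151, hence p = 1102 and q = 3253.
After the shift, demand is qd = 3683 - p and supply is qs = p + 2151.
Setting them equal: 3683 - p = p + 2151 → 1532 = 2p, so p = 766 and q = 2917.
%Δp = (766 − 1102) / 1102 × 100 = -30.49%.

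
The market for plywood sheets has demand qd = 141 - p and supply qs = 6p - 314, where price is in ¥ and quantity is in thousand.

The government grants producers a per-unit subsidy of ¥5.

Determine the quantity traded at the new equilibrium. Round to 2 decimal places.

80.29

Original equilibrium: 141 - p = 6p - 314 gives 455 = 7p, so p = 65 and q = 76.
Since sellers receive the price plus the subsidy, the effective supply curve becomes qs = 6p - 284.
Equate the new curves: 141 - p = 6p - 284, giving 425 = 7p, p = 425/7 ≈ 60.7143, q = 562/7 ≈ 80.2857.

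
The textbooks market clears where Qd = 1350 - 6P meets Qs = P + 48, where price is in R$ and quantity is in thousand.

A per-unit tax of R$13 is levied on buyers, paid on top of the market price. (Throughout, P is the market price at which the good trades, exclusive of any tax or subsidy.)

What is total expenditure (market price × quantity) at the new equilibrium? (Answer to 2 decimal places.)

38968.16

Before the shock: 1350 - 6P = P + 48 ⇒ 1302 = 7P ⇒ P = 186, Q = 234.
Since buyers pay the price plus the tax, the effective demand curve becomes Qd = 1272 - 6P.
New equilibrium: 1272 - 6P = P + 48 ⇒ 1224 = 7P ⇒ P = 1224/7 ≈ 174.8571, Q = 1560/7 ≈ 222.8571.
New expenditure = 174.8571 × 222.8571 = 38968.16.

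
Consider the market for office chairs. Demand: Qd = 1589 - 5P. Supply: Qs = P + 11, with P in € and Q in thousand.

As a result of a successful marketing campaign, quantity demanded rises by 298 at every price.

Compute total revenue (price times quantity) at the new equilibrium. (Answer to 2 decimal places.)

101199.78

Original equilibrium: 1589 - 5P = P + 11 gives 1578 = 6P, so P = 263 and Q = 274.
After the shift, demand is Qd = 1887 - 5P and supply is Qs = P + 11.
New equilibrium: 1887 - 5P = P + 11 ⇒ 1876 = 6P ⇒ P = 938/3 ≈ 312.6667, Q = 971/3 ≈ 323.6667.
New expenditure = 312.6667 × 323.6667 = 101199.78.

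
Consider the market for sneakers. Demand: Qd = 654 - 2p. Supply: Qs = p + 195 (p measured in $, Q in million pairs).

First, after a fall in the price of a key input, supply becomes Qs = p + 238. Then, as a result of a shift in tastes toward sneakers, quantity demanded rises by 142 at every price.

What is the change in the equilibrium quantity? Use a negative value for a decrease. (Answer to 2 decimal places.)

+76.00

Before the shock: 654 - 2p = p + 195 ⇒ 459 = 3p ⇒ p = 153, Q = 348.
The shock moves the curves to Qd = 796 - 2p and Qs = p + 238.
Setting them equal: 796 - 2p = p + 238 → 558 = 3p, so p = 186 and Q = 424.
ΔQ = 424 − 348 = +76.00.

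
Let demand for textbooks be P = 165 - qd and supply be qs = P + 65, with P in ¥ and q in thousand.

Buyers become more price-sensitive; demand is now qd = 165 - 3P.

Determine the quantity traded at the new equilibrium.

Before the shock: 165 - P = P + 65 ⇒ 100 = 2P ⇒ P = 50, q = 115.
After the shift, demand is qd = 165 - 3P and supply is qs = P + 65.
Clearing the new market: 165 - 3P = P + 65, so P = 25 and q = 90.

90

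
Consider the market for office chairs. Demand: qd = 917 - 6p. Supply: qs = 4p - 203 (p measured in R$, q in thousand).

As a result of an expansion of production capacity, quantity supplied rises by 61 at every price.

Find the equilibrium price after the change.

Solve the original market: 917 - 6p = 4p - 203, hence p = 112 and q = 245.
The new curves are qd = 917 - 6p (demand) and qs = 4p - 142 (supply).
Equate the new curves: 917 - 6p = 4p - 142, giving 1059 = 10p, p = 105.9, q = 281.6.

105.9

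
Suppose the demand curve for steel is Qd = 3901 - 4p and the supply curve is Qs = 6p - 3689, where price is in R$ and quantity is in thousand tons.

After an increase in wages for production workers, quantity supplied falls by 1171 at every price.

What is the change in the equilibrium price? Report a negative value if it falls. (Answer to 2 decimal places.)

Initially, 3901 - 4p = 6p - 3689, so 7590 = 10p and p = 759, Q = 865.
The new curves are Qd = 3901 - 4p (demand) and Qs = 6p - 4860 (supply).
Setting them equal: 3901 - 4p = 6p - 4860 → 8761 = 10p, so p = 876.1 and Q = 396.6.
Δp = 876.1 − 759 = +117.10.

+117.10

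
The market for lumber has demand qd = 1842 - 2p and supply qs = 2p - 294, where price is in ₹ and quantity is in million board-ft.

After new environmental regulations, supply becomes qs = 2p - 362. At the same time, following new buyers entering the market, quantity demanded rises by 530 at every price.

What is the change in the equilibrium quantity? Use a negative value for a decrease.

+231

Before the shock: 1842 - 2p = 2p - 294 ⇒ 2136 = 4p ⇒ p = 534, q = 774.
The shock moves the curves to qd = 2372 - 2p and qs = 2p - 362.
New equilibrium: 2372 - 2p = 2p - 362 ⇒ 2734 = 4p ⇒ p = 683.5, q = 1005.
Δq = 1005 − 774 = +231.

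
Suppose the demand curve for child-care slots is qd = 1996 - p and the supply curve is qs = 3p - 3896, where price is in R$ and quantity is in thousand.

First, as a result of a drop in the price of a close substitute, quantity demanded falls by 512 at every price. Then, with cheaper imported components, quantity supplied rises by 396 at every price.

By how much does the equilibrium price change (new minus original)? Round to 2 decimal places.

Original equilibrium: 1996 - p = 3p - 3896 gives 5892 = 4p, so p = 1473 and q = 523.
With the change applied: demand qd = 1484 - p, supply qs = 3p - 3500.
New equilibrium: 1484 - p = 3p - 3500 ⇒ 4984 = 4p ⇒ p = 1246, q = 238.
Δp = 1246 − 1473 = -227.00.

-227.00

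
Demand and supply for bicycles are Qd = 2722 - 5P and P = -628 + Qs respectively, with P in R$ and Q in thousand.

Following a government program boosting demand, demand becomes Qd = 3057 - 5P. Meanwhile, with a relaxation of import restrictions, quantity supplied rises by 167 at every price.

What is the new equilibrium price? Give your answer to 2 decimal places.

377.00

Before the shock: 2722 - 5P = P + 628 ⇒ 2094 = 6P ⇒ P = 349, Q = 977.
With the change applied: demand Qd = 3057 - 5P, supply Qs = P + 795.
Setting them equal: 3057 - 5P = P + 795 → 2262 = 6P, so P = 377 and Q = 1172.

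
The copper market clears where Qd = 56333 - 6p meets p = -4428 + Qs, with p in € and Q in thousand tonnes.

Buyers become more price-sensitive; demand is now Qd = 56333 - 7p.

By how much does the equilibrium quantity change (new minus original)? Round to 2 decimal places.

Solve the original market: 56333 - 6p = p + 4428, hence p = 7415 and Q = 11843.
After the shift, demand is Qd = 56333 - 7p and supply is Qs = p + 4428.
Setting them equal: 56333 - 7p = p + 4428 → 51905 = 8p, so p = 6488.125 and Q = 10916.125.
ΔQ = 10916.125 − 11843 = -926.88.

-926.88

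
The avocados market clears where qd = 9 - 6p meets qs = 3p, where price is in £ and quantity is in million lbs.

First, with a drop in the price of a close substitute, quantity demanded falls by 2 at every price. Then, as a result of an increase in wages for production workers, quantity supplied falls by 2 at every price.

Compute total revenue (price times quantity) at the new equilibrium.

1

Solve the original market: 9 - 6p = 3p, hence p = 1 and q = 3.
The shock moves the curves to qd = 7 - 6p and qs = 3p - 2.
Equate the new curves: 7 - 6p = 3p - 2, giving 9 = 9p, p = 1, q = 1.
New expenditure = 1 × 1 = 1.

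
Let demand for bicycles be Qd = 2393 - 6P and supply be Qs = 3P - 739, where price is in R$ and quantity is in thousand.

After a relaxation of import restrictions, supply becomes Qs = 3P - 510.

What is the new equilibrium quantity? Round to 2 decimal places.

Initially, 2393 - 6P = 3P - 739, so 3132 = 9P and P = 348, Q = 305.
With the change applied: demand Qd = 2393 - 6P, supply Qs = 3P - 510.
Clearing the new market: 2393 - 6P = 3P - 510, so P = 2903/9 ≈ 322.5556 and Q = 1373/3 ≈ 457.6667.

457.67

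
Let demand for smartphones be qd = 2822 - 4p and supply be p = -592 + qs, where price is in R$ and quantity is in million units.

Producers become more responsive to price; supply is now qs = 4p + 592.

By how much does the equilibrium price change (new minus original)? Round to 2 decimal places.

Initially, 2822 - 4p = p + 592, so 2230 = 5p and p = 446, q = 1038.
The shock moves the curves to qd = 2822 - 4p and qs = 4p + 592.
Setting them equal: 2822 - 4p = 4p + 592 → 2230 = 8p, so p = 278.75 and q = 1707.
Δp = 278.75 − 446 = -167.25.

-167.25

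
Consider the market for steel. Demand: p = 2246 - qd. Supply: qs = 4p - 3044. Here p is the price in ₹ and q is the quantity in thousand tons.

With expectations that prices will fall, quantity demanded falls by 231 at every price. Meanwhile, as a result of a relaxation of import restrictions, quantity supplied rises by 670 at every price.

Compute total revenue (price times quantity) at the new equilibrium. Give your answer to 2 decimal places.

998234.16

Solve the original market: 2246 - p = 4p - 3044, hence p = 1058 and q = 1188.
After the shift, demand is qd = 2015 - p and supply is qs = 4p - 2374.
Clearing the new market: 2015 - p = 4p - 2374, so p = 877.8 and q = 1137.2.
New expenditure = 877.8 × 1137.2 = 998234.16.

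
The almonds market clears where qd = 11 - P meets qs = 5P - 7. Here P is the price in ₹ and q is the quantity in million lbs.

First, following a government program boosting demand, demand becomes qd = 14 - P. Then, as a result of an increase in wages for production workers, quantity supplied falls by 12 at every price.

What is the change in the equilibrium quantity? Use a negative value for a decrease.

Solve the original market: 11 - P = 5P - 7, hence P = 3 and q = 8.
After the shift, demand is qd = 14 - P and supply is qs = 5P - 19.
New equilibrium: 14 - P = 5P - 19 ⇒ 33 = 6P ⇒ P = 5.5, q = 8.5.
Δq = 8.5 − 8 = +0.5.

+0.5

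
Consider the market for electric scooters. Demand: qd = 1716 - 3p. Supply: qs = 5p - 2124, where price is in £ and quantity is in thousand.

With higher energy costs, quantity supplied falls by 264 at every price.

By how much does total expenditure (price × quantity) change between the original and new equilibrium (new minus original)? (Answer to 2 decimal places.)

-41679.00

Solve the original market: 1716 - 3p = 5p - 2124, hence p = 480 and q = 276.
After the shift, demand is qd = 1716 - 3p and supply is qs = 5p - 2388.
New equilibrium: 1716 - 3p = 5p - 2388 ⇒ 4104 = 8p ⇒ p = 513, q = 177.
Expenditure moves from 480×276 = 132480 to 513×177 = 90801; change = -41679.00.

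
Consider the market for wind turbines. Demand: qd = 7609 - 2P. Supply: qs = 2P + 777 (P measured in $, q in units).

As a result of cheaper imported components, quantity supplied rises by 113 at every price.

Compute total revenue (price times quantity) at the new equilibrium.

Initially, 7609 - 2P = 2P + 777, so 6832 = 4P and P = 1708, q = 4193.
The new curves are qd = 7609 - 2P (demand) and qs = 2P + 890 (supply).
Setting them equal: 7609 - 2P = 2P + 890 → 6719 = 4P, so P = 1679.75 and q = 4249.5.
New expenditure = 1679.75 × 4249.5 = 7138097.625.

7138097.625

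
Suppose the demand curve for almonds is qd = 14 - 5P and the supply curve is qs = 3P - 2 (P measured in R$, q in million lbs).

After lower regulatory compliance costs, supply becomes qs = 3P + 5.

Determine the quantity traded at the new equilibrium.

8.375

Initially, 14 - 5P = 3P - 2, so 16 = 8P and P = 2, q = 4.
With the change applied: demand qd = 14 - 5P, supply qs = 3P + 5.
New equilibrium: 14 - 5P = 3P + 5 ⇒ 9 = 8P ⇒ P = 1.125, q = 8.375.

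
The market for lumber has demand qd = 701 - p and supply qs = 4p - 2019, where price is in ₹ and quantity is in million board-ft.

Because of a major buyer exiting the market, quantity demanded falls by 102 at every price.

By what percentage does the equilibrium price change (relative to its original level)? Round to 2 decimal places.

-3.75

Solve the original market: 701 - p = 4p - 2019, hence p = 544 and q = 157.
After the shift, demand is qd = 599 - p and supply is qs = 4p - 2019.
Setting them equal: 599 - p = 4p - 2019 → 2618 = 5p, so p = 523.6 and q = 75.4.
%Δp = (523.6 − 544) / 544 × 100 = -3.75%.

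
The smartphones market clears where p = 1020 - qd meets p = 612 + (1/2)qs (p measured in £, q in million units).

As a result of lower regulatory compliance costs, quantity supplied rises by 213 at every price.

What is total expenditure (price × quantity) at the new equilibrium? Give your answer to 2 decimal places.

Original equilibrium: 1020 - p = 2p - 1224 gives 2244 = 3p, so p = 748 and q = 272.
The new curves are qd = 1020 - p (demand) and qs = 2p - 1011 (supply).
Setting them equal: 1020 - p = 2p - 1011 → 2031 = 3p, so p = 677 and q = 343.
New expenditure = 677 × 343 = 232211.00.

232211.00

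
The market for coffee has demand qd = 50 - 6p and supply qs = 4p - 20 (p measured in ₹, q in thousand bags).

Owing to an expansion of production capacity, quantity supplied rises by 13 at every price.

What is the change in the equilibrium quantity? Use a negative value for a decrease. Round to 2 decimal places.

+7.80

Initially, 50 - 6p = 4p - 20, so 70 = 10p and p = 7, q = 8.
The new curves are qd = 50 - 6p (demand) and qs = 4p - 7 (supply).
Equate the new curves: 50 - 6p = 4p - 7, giving 57 = 10p, p = 5.7, q = 15.8.
Δq = 15.8 − 8 = +7.80.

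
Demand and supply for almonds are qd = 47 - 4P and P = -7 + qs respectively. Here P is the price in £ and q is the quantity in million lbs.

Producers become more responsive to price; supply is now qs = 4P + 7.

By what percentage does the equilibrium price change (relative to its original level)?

Initially, 47 - 4P = P + 7, so 40 = 5P and P = 8, q = 15.
The shock moves the curves to qd = 47 - 4P and qs = 4P + 7.
Clearing the new market: 47 - 4P = 4P + 7, so P = 5 and q = 27.
%ΔP = (5 − 8) / 8 × 100 = -37.5%.

-37.5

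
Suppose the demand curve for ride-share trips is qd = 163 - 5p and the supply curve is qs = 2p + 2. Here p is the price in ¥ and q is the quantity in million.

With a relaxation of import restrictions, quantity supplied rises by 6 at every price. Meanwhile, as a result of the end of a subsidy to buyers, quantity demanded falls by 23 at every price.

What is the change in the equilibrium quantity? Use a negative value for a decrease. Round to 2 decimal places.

-2.29

Original equilibrium: 163 - 5p = 2p + 2 gives 161 = 7p, so p = 23 and q = 48.
After the shift, demand is qd = 140 - 5p and supply is qs = 2p + 8.
Setting them equal: 140 - 5p = 2p + 8 → 132 = 7p, so p = 132/7 ≈ 18.8571 and q = 320/7 ≈ 45.7143.
Δq = 45.7143 − 48 = -2.29.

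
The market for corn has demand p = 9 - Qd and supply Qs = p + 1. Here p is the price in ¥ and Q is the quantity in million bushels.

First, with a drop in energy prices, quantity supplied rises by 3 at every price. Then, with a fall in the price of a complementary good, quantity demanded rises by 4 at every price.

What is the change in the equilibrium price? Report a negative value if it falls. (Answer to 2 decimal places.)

Solve the original market: 9 - p = p + 1, hence p = 4 and Q = 5.
The shock moves the curves to Qd = 13 - p and Qs = p + 4.
Equate the new curves: 13 - p = p + 4, giving 9 = 2p, p = 4.5, Q = 8.5.
Δp = 4.5 − 4 = +0.50.

+0.50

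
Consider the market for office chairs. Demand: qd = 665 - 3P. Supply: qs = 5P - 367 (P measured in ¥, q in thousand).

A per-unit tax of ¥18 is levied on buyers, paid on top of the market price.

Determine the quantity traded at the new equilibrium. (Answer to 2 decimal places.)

244.25

Initially, 665 - 3P = 5P - 367, so 1032 = 8P and P = 129, q = 278.
Since buyers pay the price plus the tax, the effective demand curve becomes qd = 611 - 3P.
Clearing the new market: 611 - 3P = 5P - 367, so P = 122.25 and q = 244.25.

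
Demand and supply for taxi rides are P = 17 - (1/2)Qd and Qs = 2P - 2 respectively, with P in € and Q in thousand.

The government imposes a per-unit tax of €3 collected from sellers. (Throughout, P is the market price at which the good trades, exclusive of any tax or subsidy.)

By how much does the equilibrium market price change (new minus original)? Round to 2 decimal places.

+1.50

Original equilibrium: 34 - 2P = 2P - 2 gives 36 = 4P, so P = 9 and Q = 16.
Since sellers keep the price net of the tax, the effective supply curve becomes Qs = 2P - 8.
Equate the new curves: 34 - 2P = 2P - 8, giving 42 = 4P, P = 10.5, Q = 13.
ΔP = 10.5 − 9 = +1.50.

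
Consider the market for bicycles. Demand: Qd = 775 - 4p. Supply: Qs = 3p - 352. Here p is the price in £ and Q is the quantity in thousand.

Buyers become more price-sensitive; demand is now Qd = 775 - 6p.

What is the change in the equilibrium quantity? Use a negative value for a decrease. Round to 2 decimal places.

-107.33

Initially, 775 - 4p = 3p - 352, so 1127 = 7p and p = 161, Q = 131.
With the change applied: demand Qd = 775 - 6p, supply Qs = 3p - 352.
New equilibrium: 775 - 6p = 3p - 352 ⇒ 1127 = 9p ⇒ p = 1127/9 ≈ 125.2222, Q = 71/3 ≈ 23.6667.
ΔQ = 23.6667 − 131 = -107.33.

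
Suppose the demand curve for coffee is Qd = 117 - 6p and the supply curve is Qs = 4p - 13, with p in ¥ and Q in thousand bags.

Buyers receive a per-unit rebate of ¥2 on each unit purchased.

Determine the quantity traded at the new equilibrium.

43.8

Original equilibrium: 117 - 6p = 4p - 13 gives 130 = 10p, so p = 13 and Q = 39.
Since buyers' out-of-pocket price is the market price minus the rebate, the effective demand curve becomes Qd = 129 - 6p.
New equilibrium: 129 - 6p = 4p - 13 ⇒ 142 = 10p ⇒ p = 14.2, Q = 43.8.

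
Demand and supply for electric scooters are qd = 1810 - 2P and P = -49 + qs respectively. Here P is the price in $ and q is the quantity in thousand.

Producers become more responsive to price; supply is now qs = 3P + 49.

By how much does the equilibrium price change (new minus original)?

-234.8

Original equilibrium: 1810 - 2P = P + 49 gives 1761 = 3P, so P = 587 and q = 636.
After the shift, demand is qd = 1810 - 2P and supply is qs = 3P + 49.
Equate the new curves: 1810 - 2P = 3P + 49, giving 1761 = 5P, P = 352.2, q = 1105.6.
ΔP = 352.2 − 587 = -234.8.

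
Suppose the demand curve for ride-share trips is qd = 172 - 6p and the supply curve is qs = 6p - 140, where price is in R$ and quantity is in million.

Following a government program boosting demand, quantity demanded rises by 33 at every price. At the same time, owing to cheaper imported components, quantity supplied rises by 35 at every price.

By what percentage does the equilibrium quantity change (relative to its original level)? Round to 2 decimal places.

+212.50

Initially, 172 - 6p = 6p - 140, so 312 = 12p and p = 26, q = 16.
The new curves are qd = 205 - 6p (demand) and qs = 6p - 105 (supply).
Clearing the new market: 205 - 6p = 6p - 105, so p = 155/6 ≈ 25.8333 and q = 50.
%Δq = (50 − 16) / 16 × 100 = +212.50%.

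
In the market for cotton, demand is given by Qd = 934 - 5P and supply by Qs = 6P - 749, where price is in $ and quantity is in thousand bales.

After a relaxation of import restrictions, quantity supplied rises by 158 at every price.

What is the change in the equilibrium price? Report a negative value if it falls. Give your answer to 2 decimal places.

-14.36

Before the shock: 934 - 5P = 6P - 749 ⇒ 1683 = 11P ⇒ P = 153, Q = 169.
The new curves are Qd = 934 - 5P (demand) and Qs = 6P - 591 (supply).
Clearing the new market: 934 - 5P = 6P - 591, so P = 1525/11 ≈ 138.6364 and Q = 2649/11 ≈ 240.8182.
ΔP = 138.6364 − 153 = -14.36.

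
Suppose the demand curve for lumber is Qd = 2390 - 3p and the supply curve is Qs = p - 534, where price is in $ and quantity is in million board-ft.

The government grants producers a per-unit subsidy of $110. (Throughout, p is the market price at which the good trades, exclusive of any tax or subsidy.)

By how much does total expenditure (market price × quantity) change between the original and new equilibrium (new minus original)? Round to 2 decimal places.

Before the shock: 2390 - 3p = p - 534 ⇒ 2924 = 4p ⇒ p = 731, Q = 197.
Since sellers receive the price plus the subsidy, the effective supply curve becomes Qs = p - 424.
Clearing the new market: 2390 - 3p = p - 424, so p = 703.5 and Q = 279.5.
Expenditure moves from 731×197 = 144007 to 703.5×279.5 = 196628.25; change = +52621.25.

+52621.25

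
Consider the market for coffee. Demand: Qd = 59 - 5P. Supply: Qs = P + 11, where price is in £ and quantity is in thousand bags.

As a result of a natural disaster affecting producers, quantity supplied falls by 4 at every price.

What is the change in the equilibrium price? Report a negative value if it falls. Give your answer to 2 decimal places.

Solve the original market: 59 - 5P = P + 11, hence P = 8 and Q = 19.
After the shift, demand is Qd = 59 - 5P and supply is Qs = P + 7.
Clearing the new market: 59 - 5P = P + 7, so P = 26/3 ≈ 8.6667 and Q = 47/3 ≈ 15.6667.
ΔP = 8.6667 − 8 = +0.67.

+0.67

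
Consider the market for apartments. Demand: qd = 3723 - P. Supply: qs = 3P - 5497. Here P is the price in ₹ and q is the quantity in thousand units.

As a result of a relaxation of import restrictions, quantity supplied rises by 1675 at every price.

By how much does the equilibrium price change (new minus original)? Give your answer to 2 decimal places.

-418.75

Initially, 3723 - P = 3P - 5497, so 9220 = 4P and P = 2305, q = 1418.
With the change applied: demand qd = 3723 - P, supply qs = 3P - 3822.
Setting them equal: 3723 - P = 3P - 3822 → 7545 = 4P, so P = 1886.25 and q = 1836.75.
ΔP = 1886.25 − 2305 = -418.75.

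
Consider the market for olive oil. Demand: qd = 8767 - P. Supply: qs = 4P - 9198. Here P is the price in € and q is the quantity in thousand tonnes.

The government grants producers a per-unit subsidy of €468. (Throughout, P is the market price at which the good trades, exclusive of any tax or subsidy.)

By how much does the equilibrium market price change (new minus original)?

Before the shock: 8767 - P = 4P - 9198 ⇒ 17965 = 5P ⇒ P = 3593, q = 5174.
Since sellers receive the price plus the subsidy, the effective supply curve becomes qs = 4P - 7326.
Clearing the new market: 8767 - P = 4P - 7326, so P = 3218.6 and q = 5548.4.
ΔP = 3218.6 − 3593 = -374.4.

-374.4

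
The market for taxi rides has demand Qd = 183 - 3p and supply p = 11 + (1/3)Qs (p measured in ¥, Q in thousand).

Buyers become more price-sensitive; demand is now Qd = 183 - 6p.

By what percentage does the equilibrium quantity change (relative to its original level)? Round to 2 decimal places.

Original equilibrium: 183 - 3p = 3p - 33 gives 216 = 6p, so p = 36 and Q = 75.
The shock moves the curves to Qd = 183 - 6p and Qs = 3p - 33.
Clearing the new market: 183 - 6p = 3p - 33, so p = 24 and Q = 39.
%ΔQ = (39 − 75) / 75 × 100 = -48.00%.

-48.00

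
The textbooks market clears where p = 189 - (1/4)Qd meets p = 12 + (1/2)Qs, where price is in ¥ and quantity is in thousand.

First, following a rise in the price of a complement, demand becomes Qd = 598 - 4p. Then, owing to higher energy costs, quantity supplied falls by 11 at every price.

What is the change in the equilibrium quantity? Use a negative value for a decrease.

Solve the original market: 756 - 4p = 2p - 24, hence p = 130 and Q = 236.
After the shift, demand is Qd = 598 - 4p and supply is Qs = 2p - 35.
New equilibrium: 598 - 4p = 2p - 35 ⇒ 633 = 6p ⇒ p = 105.5, Q = 176.
ΔQ = 176 − 236 = -60.

-60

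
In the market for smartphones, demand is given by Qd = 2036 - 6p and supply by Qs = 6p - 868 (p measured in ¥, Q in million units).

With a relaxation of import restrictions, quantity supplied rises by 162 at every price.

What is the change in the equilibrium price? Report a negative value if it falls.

-13.5

Initially, 2036 - 6p = 6p - 868, so 2904 = 12p and p = 242, Q = 584.
With the change applied: demand Qd = 2036 - 6p, supply Qs = 6p - 706.
Setting them equal: 2036 - 6p = 6p - 706 → 2742 = 12p, so p = 228.5 and Q = 665.
Δp = 228.5 − 242 = -13.5.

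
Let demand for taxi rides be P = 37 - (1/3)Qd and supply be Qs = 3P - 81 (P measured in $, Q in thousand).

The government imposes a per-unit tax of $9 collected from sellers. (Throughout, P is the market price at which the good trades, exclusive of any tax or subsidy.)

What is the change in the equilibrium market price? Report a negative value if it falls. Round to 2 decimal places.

+4.50

Before the shock: 111 - 3P = 3P - 81 ⇒ 192 = 6P ⇒ P = 32, Q = 15.
Since sellers keep the price net of the tax, the effective supply curve becomes Qs = 3P - 108.
New equilibrium: 111 - 3P = 3P - 108 ⇒ 219 = 6P ⇒ P = 36.5, Q = 1.5.
ΔP = 36.5 − 32 = +4.50.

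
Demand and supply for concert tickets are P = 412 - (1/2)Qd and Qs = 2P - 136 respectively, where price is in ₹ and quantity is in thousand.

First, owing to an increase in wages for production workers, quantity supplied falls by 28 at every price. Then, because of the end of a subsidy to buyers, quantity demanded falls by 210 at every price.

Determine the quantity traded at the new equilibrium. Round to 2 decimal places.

225.00

Original equilibrium: 824 - 2P = 2P - 136 gives 960 = 4P, so P = 240 and Q = 344.
With the change applied: demand Qd = 614 - 2P, supply Qs = 2P - 164.
Equate the new curves: 614 - 2P = 2P - 164, giving 778 = 4P, P = 194.5, Q = 225.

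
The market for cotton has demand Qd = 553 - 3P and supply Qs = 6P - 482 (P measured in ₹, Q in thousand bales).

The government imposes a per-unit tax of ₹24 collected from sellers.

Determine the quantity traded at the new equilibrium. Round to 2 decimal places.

160.00

Before the shock: 553 - 3P = 6P - 482 ⇒ 1035 = 9P ⇒ P = 115, Q = 208.
Since sellers keep the price net of the tax, the effective supply curve becomes Qs = 6P - 626.
New equilibrium: 553 - 3P = 6P - 626 ⇒ 1179 = 9P ⇒ P = 131, Q = 160.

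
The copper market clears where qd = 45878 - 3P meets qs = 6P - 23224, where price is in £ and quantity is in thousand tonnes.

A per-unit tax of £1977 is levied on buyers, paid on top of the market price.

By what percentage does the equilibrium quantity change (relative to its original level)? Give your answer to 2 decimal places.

Original equilibrium: 45878 - 3P = 6P - 23224 gives 69102 = 9P, so P = 7678 and q = 22844.
Since buyers pay the price plus the tax, the effective demand curve becomes qd = 39947 - 3P.
New equilibrium: 39947 - 3P = 6P - 23224 ⇒ 63171 = 9P ⇒ P = 7019, q = 18890.
%Δq = (18890 − 22844) / 22844 × 100 = -17.31%.

-17.31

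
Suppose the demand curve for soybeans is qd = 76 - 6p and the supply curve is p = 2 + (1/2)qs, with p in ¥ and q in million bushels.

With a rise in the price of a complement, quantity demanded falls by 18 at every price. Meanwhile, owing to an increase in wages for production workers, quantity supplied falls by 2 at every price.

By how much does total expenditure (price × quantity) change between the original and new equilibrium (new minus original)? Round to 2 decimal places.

Original equilibrium: 76 - 6p = 2p - 4 gives 80 = 8p, so p = 10 and q = 16.
The new curves are qd = 58 - 6p (demand) and qs = 2p - 6 (supply).
Setting them equal: 58 - 6p = 2p - 6 → 64 = 8p, so p = 8 and q = 10.
Expenditure moves from 10×16 = 160 to 8×10 = 80; change = -80.00.

-80.00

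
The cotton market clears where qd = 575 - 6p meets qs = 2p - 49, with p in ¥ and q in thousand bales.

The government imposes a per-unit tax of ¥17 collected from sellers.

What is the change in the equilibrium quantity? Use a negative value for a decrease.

Before the shock: 575 - 6p = 2p - 49 ⇒ 624 = 8p ⇒ p = 78, q = 107.
Since sellers keep the price net of the tax, the effective supply curve becomes qs = 2p - 83.
Setting them equal: 575 - 6p = 2p - 83 → 658 = 8p, so p = 82.25 and q = 81.5.
Δq = 81.5 − 107 = -25.5.

-25.5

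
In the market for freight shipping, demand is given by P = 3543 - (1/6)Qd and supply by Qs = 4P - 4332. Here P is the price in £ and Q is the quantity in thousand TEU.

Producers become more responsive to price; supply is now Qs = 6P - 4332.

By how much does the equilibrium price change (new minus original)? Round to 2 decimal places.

Solve the original market: 21258 - 6P = 4P - 4332, hence P = 2559 and Q = 5904.
After the shift, demand is Qd = 21258 - 6P and supply is Qs = 6P - 4332.
Clearing the new market: 21258 - 6P = 6P - 4332, so P = 2132.5 and Q = 8463.
ΔP = 2132.5 − 2559 = -426.50.

-426.50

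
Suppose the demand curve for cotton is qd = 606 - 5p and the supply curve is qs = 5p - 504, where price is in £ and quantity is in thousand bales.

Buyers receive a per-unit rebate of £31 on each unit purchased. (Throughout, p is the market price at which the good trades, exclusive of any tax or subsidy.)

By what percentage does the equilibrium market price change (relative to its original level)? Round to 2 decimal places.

+13.96

Initially, 606 - 5p = 5p - 504, so 1110 = 10p and p = 111, q = 51.
Since buyers' out-of-pocket price is the market price minus the rebate, the effective demand curve becomes qd = 761 - 5p.
Setting them equal: 761 - 5p = 5p - 504 → 1265 = 10p, so p = 126.5 and q = 128.5.
%Δp = (126.5 − 111) / 111 × 100 = +13.96%.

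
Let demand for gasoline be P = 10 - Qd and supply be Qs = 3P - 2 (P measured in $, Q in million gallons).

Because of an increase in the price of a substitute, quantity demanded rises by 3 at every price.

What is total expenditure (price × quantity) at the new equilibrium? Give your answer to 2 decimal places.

34.69

Original equilibrium: 10 - P = 3P - 2 gives 12 = 4P, so P = 3 and Q = 7.
The shock moves the curves to Qd = 13 - P and Qs = 3P - 2.
Clearing the new market: 13 - P = 3P - 2, so P = 3.75 and Q = 9.25.
New expenditure = 3.75 × 9.25 = 34.69.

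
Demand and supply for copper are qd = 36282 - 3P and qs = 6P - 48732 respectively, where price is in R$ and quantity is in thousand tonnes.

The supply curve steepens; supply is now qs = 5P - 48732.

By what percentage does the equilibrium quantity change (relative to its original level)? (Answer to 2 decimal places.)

-44.59

Before the shock: 36282 - 3P = 6P - 48732 ⇒ 85014 = 9P ⇒ P = 9446, q = 7944.
The shock moves the curves to qd = 36282 - 3P and qs = 5P - 48732.
Equate the new curves: 36282 - 3P = 5P - 48732, giving 85014 = 8P, P = 10626.75, q = 4401.75.
%Δq = (4401.75 − 7944) / 7944 × 100 = -44.59%.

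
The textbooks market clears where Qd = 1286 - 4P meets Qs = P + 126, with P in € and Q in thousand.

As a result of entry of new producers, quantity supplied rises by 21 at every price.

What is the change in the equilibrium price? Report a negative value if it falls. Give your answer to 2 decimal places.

Solve the original market: 1286 - 4P = P + 126, hence P = 232 and Q = 358.
The shock moves the curves to Qd = 1286 - 4P and Qs = P + 147.
Equate the new curves: 1286 - 4P = P + 147, giving 1139 = 5P, P = 227.8, Q = 374.8.
ΔP = 227.8 − 232 = -4.20.

-4.20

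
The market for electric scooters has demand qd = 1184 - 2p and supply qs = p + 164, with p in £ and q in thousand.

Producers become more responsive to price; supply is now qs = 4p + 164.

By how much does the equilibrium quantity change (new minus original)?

Initially, 1184 - 2p = p + 164, so 1020 = 3p and p = 340, q = 504.
The shock moves the curves to qd = 1184 - 2p and qs = 4p + 164.
New equilibrium: 1184 - 2p = 4p + 164 ⇒ 1020 = 6p ⇒ p = 170, q = 844.
Δq = 844 − 504 = +340.

+340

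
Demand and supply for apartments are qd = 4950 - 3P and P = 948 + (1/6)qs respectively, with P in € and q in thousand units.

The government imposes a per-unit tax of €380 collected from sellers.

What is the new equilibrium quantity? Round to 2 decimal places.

Initially, 4950 - 3P = 6P - 5688, so 10638 = 9P and P = 1182, q = 1404.
Since sellers keep the price net of the tax, the effective supply curve becomes qs = 6P - 7968.
Equate the new curves: 4950 - 3P = 6P - 7968, giving 12918 = 9P, P = 4306/3 ≈ 1435.3333, q = 644.

644.00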